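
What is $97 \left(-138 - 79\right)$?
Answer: $-21049$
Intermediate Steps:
$97 \left(-138 - 79\right) = 97 \left(-217\right) = -21049$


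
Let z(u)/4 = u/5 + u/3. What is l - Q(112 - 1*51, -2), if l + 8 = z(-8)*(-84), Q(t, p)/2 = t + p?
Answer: 6538/5 ≈ 1307.6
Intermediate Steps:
z(u) = 32*u/15 (z(u) = 4*(u/5 + u/3) = 4*(8*u/15) = 32*u/15)
Q(t, p) = 2*p + 2*t (Q(t, p) = 2*(t + p) = 2*(p + t) = 2*p + 2*t)
l = 7128/5 (l = -8 + ((32/15)*(-8))*(-84) = -8 - 256/15*(-84) = -8 + 7168/5 = 7128/5 ≈ 1425.6)
l - Q(112 - 1*51, -2) = 7128/5 - (2*(-2) + 2*(112 - 1*51)) = 7128/5 - (-4 + 2*(112 - 51)) = 7128/5 - (-4 + 2*61) = 7128/5 - (-4 + 122) = 7128/5 - 1*118 = 7128/5 - 118 = 6538/5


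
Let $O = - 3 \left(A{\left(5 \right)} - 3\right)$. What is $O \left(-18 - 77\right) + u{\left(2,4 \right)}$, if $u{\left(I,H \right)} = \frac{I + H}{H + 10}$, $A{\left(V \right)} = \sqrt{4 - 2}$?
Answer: $- \frac{5982}{7} + 285 \sqrt{2} \approx -451.52$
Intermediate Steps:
$A{\left(V \right)} = \sqrt{2}$
$O = 9 - 3 \sqrt{2}$ ($O = - 3 \left(\sqrt{2} - 3\right) = - 3 \left(-3 + \sqrt{2}\right) = 9 - 3 \sqrt{2} \approx 4.7574$)
$u{\left(I,H \right)} = \frac{H + I}{10 + H}$
$O \left(-18 - 77\right) + u{\left(2,4 \right)} = \left(9 - 3 \sqrt{2}\right) \left(-18 - 77\right) + \frac{4 + 2}{10 + 4} = \left(9 - 3 \sqrt{2}\right) \left(-18 - 77\right) + \frac{1}{14} \cdot 6 = \left(9 - 3 \sqrt{2}\right) \left(-95\right) + \frac{1}{14} \cdot 6 = \left(-855 + 285 \sqrt{2}\right) + \frac{3}{7} = - \frac{5982}{7} + 285 \sqrt{2}$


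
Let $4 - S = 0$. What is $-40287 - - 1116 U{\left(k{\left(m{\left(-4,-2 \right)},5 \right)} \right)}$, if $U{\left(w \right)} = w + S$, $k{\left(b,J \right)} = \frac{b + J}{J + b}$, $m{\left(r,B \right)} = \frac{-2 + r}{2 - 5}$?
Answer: $-34707$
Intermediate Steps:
$S = 4$ ($S = 4 - 0 = 4 + 0 = 4$)
$m{\left(r,B \right)} = \frac{2}{3} - \frac{r}{3}$ ($m{\left(r,B \right)} = \frac{-2 + r}{-3} = \left(-2 + r\right) \left(- \frac{1}{3}\right) = \frac{2}{3} - \frac{r}{3}$)
$k{\left(b,J \right)} = 1$ ($k{\left(b,J \right)} = \frac{J + b}{J + b} = 1$)
$U{\left(w \right)} = 4 + w$ ($U{\left(w \right)} = w + 4 = 4 + w$)
$-40287 - - 1116 U{\left(k{\left(m{\left(-4,-2 \right)},5 \right)} \right)} = -40287 - - 1116 \left(4 + 1\right) = -40287 - \left(-1116\right) 5 = -40287 - -5580 = -40287 + 5580 = -34707$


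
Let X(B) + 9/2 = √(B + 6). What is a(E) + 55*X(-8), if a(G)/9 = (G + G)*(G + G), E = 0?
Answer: -495/2 + 55*I*√2 ≈ -247.5 + 77.782*I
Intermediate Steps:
X(B) = -9/2 + √(6 + B) (X(B) = -9/2 + √(B + 6) = -9/2 + √(6 + B))
a(G) = 36*G² (a(G) = 9*((G + G)*(G + G)) = 9*((2*G)*(2*G)) = 9*(4*G²) = 36*G²)
a(E) + 55*X(-8) = 36*0² + 55*(-9/2 + √(6 - 8)) = 36*0 + 55*(-9/2 + √(-2)) = 0 + 55*(-9/2 + I*√2) = 0 + (-495/2 + 55*I*√2) = -495/2 + 55*I*√2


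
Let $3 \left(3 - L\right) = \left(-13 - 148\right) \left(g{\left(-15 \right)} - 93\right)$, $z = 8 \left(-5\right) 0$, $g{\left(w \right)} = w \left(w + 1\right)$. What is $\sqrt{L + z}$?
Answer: $3 \sqrt{698} \approx 79.259$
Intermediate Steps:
$g{\left(w \right)} = w \left(1 + w\right)$
$z = 0$ ($z = \left(-40\right) 0 = 0$)
$L = 6282$ ($L = 3 - \frac{\left(-13 - 148\right) \left(- 15 \left(1 - 15\right) - 93\right)}{3} = 3 - \frac{\left(-161\right) \left(\left(-15\right) \left(-14\right) - 93\right)}{3} = 3 - \frac{\left(-161\right) \left(210 - 93\right)}{3} = 3 - \frac{\left(-161\right) 117}{3} = 3 - -6279 = 3 + 6279 = 6282$)
$\sqrt{L + z} = \sqrt{6282 + 0} = \sqrt{6282} = 3 \sqrt{698}$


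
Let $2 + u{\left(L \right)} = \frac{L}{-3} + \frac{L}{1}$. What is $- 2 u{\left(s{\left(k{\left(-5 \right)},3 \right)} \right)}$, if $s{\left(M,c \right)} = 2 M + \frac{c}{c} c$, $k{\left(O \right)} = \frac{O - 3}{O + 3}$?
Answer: $- \frac{32}{3} \approx -10.667$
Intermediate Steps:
$k{\left(O \right)} = \frac{-3 + O}{3 + O}$
$s{\left(M,c \right)} = c + 2 M$ ($s{\left(M,c \right)} = 2 M + 1 c = 2 M + c = c + 2 M$)
$u{\left(L \right)} = -2 + \frac{2 L}{3}$ ($u{\left(L \right)} = -2 + \left(\frac{L}{-3} + \frac{L}{1}\right) = -2 + \left(L \left(- \frac{1}{3}\right) + L 1\right) = -2 + \left(- \frac{L}{3} + L\right) = -2 + \frac{2 L}{3}$)
$- 2 u{\left(s{\left(k{\left(-5 \right)},3 \right)} \right)} = - 2 \left(-2 + \frac{2 \left(3 + 2 \frac{-3 - 5}{3 - 5}\right)}{3}\right) = - 2 \left(-2 + \frac{2 \left(3 + 2 \frac{1}{-2} \left(-8\right)\right)}{3}\right) = - 2 \left(-2 + \frac{2 \left(3 + 2 \left(\left(- \frac{1}{2}\right) \left(-8\right)\right)\right)}{3}\right) = - 2 \left(-2 + \frac{2 \left(3 + 2 \cdot 4\right)}{3}\right) = - 2 \left(-2 + \frac{2 \left(3 + 8\right)}{3}\right) = - 2 \left(-2 + \frac{2}{3} \cdot 11\right) = - 2 \left(-2 + \frac{22}{3}\right) = \left(-2\right) \frac{16}{3} = - \frac{32}{3}$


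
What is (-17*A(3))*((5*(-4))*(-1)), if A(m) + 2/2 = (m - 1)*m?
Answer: -1700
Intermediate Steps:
A(m) = -1 + m*(-1 + m) (A(m) = -1 + (m - 1)*m = -1 + (-1 + m)*m = -1 + m*(-1 + m))
(-17*A(3))*((5*(-4))*(-1)) = (-17*(-1 + 3² - 1*3))*((5*(-4))*(-1)) = (-17*(-1 + 9 - 3))*(-20*(-1)) = -17*5*20 = -85*20 = -1700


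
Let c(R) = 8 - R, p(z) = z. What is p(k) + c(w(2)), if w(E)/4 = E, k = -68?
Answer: -68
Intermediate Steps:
w(E) = 4*E
p(k) + c(w(2)) = -68 + (8 - 4*2) = -68 + (8 - 1*8) = -68 + (8 - 8) = -68 + 0 = -68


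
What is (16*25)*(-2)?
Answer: -800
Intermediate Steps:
(16*25)*(-2) = 400*(-2) = -800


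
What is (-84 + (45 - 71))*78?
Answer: -8580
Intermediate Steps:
(-84 + (45 - 71))*78 = (-84 - 26)*78 = -110*78 = -8580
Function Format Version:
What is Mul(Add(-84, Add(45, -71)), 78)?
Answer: -8580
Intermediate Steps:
Mul(Add(-84, Add(45, -71)), 78) = Mul(Add(-84, -26), 78) = Mul(-110, 78) = -8580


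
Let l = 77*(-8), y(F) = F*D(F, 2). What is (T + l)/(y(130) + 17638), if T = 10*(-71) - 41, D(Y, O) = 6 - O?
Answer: -1367/18158 ≈ -0.075284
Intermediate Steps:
y(F) = 4*F (y(F) = F*(6 - 1*2) = F*(6 - 2) = F*4 = 4*F)
T = -751 (T = -710 - 41 = -751)
l = -616
(T + l)/(y(130) + 17638) = (-751 - 616)/(4*130 + 17638) = -1367/(520 + 17638) = -1367/18158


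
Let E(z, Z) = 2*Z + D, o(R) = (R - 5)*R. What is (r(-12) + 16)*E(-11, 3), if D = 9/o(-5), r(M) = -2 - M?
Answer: 4017/25 ≈ 160.68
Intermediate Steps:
o(R) = R*(-5 + R) (o(R) = (-5 + R)*R = R*(-5 + R))
D = 9/50 (D = 9/((-5*(-5 - 5))) = 9/((-5*(-10))) = 9/50 ≈ 0.18000)
E(z, Z) = 9/50 + 2*Z (E(z, Z) = 2*Z + 9/50 = 9/50 + 2*Z)
(r(-12) + 16)*E(-11, 3) = ((-2 - 1*(-12)) + 16)*(9/50 + 2*3) = ((-2 + 12) + 16)*(9/50 + 6) = (10 + 16)*(309/50) = 26*(309/50) = 4017/25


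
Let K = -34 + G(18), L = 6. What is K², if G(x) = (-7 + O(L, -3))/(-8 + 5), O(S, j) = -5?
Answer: 900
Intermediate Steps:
G(x) = 4 (G(x) = (-7 - 5)/(-8 + 5) = -12/(-3) = -12*(-⅓) = 4)
K = -30 (K = -34 + 4 = -30)
K² = (-30)² = 900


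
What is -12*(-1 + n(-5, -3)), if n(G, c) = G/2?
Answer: 42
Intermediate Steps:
n(G, c) = G/2 (n(G, c) = G*(1/2) = G/2)
-12*(-1 + n(-5, -3)) = -12*(-1 + (1/2)*(-5)) = -12*(-1 - 5/2) = -12*(-7/2) = 42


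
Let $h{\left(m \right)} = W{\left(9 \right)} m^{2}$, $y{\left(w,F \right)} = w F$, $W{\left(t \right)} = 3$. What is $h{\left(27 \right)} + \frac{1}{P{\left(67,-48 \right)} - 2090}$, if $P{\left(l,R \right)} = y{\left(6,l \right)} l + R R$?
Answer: $\frac{59372677}{27148} \approx 2187.0$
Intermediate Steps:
$y{\left(w,F \right)} = F w$
$h{\left(m \right)} = 3 m^{2}$
$P{\left(l,R \right)} = R^{2} + 6 l^{2}$ ($P{\left(l,R \right)} = l 6 l + R R = 6 l l + R^{2} = 6 l^{2} + R^{2} = R^{2} + 6 l^{2}$)
$h{\left(27 \right)} + \frac{1}{P{\left(67,-48 \right)} - 2090} = 3 \cdot 27^{2} + \frac{1}{\left(\left(-48\right)^{2} + 6 \cdot 67^{2}\right) - 2090} = 3 \cdot 729 + \frac{1}{\left(2304 + 6 \cdot 4489\right) - 2090} = 2187 + \frac{1}{\left(2304 + 26934\right) - 2090} = 2187 + \frac{1}{29238 - 2090} = 2187 + \frac{1}{27148} = \frac{59372677}{27148}$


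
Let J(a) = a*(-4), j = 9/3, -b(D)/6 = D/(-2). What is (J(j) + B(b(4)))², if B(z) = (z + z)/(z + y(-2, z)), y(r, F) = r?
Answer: 2304/25 ≈ 92.160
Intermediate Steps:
b(D) = 3*D (b(D) = -6*D/(-2) = -6*D*(-1)/2 = -(-3)*D = 3*D)
j = 3 (j = 9*(⅓) = 3)
B(z) = 2*z/(-2 + z) (B(z) = (z + z)/(z - 2) = (2*z)/(-2 + z) = 2*z/(-2 + z))
J(a) = -4*a
(J(j) + B(b(4)))² = (-4*3 + 2*(3*4)/(-2 + 3*4))² = (-12 + 2*12/(-2 + 12))² = (-12 + 2*12/10)² = (-12 + 2*12*(⅒))² = (-12 + 12/5)² = (-48/5)² = 2304/25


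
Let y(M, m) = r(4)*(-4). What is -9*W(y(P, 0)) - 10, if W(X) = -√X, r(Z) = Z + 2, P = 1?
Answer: -10 + 18*I*√6 ≈ -10.0 + 44.091*I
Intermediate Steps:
r(Z) = 2 + Z
y(M, m) = -24 (y(M, m) = (2 + 4)*(-4) = 6*(-4) = -24)
-9*W(y(P, 0)) - 10 = -(-9)*√(-24) - 10 = -(-9)*2*I*√6 - 10 = -(-18)*I*√6 - 10 = 18*I*√6 - 10 = -10 + 18*I*√6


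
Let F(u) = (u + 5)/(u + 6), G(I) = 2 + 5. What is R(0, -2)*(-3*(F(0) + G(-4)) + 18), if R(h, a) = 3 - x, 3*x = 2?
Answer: -77/6 ≈ -12.833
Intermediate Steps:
x = ⅔ (x = (⅓)*2 = ⅔ ≈ 0.66667)
G(I) = 7
F(u) = (5 + u)/(6 + u)
R(h, a) = 7/3 (R(h, a) = 3 - 1*⅔ = 3 - ⅔ = 7/3)
R(0, -2)*(-3*(F(0) + G(-4)) + 18) = 7*(-3*((5 + 0)/(6 + 0) + 7) + 18)/3 = 7*(-3*(5/6 + 7) + 18)/3 = 7*(-3*((⅙)*5 + 7) + 18)/3 = 7*(-3*(⅚ + 7) + 18)/3 = 7*(-3*47/6 + 18)/3 = 7*(-47/2 + 18)/3 = (7/3)*(-11/2) = -77/6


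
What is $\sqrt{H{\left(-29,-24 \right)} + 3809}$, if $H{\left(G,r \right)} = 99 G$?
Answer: $\sqrt{938} \approx 30.627$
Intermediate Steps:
$\sqrt{H{\left(-29,-24 \right)} + 3809} = \sqrt{99 \left(-29\right) + 3809} = \sqrt{-2871 + 3809} = \sqrt{938}$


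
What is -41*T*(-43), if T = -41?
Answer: -72283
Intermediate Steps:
-41*T*(-43) = -41*(-41)*(-43) = 1681*(-43) = -72283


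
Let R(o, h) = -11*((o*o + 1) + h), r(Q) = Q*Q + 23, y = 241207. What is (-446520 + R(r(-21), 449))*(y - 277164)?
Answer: 101388887782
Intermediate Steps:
r(Q) = 23 + Q² (r(Q) = Q² + 23 = 23 + Q²)
R(o, h) = -11 - 11*h - 11*o² (R(o, h) = -11*((o² + 1) + h) = -11*((1 + o²) + h) = -11*(1 + h + o²) = -11 - 11*h - 11*o²)
(-446520 + R(r(-21), 449))*(y - 277164) = (-446520 + (-11 - 11*449 - 11*(23 + (-21)²)²))*(241207 - 277164) = (-446520 + (-11 - 4939 - 11*(23 + 441)²))*(-35957) = (-446520 + (-11 - 4939 - 11*464²))*(-35957) = (-446520 + (-11 - 4939 - 11*215296))*(-35957) = (-446520 + (-11 - 4939 - 2368256))*(-35957) = (-446520 - 2373206)*(-35957) = -2819726*(-35957) = 101388887782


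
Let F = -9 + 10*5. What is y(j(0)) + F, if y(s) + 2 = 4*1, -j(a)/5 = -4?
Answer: 43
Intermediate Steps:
j(a) = 20 (j(a) = -5*(-4) = 20)
y(s) = 2 (y(s) = -2 + 4*1 = -2 + 4 = 2)
F = 41 (F = -9 + 50 = 41)
y(j(0)) + F = 2 + 41 = 43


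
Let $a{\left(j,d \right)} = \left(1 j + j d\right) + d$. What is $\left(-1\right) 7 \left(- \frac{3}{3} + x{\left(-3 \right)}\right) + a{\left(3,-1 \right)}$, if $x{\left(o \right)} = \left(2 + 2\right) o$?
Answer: $90$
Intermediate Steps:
$x{\left(o \right)} = 4 o$
$a{\left(j,d \right)} = d + j + d j$ ($a{\left(j,d \right)} = \left(j + d j\right) + d = d + j + d j$)
$\left(-1\right) 7 \left(- \frac{3}{3} + x{\left(-3 \right)}\right) + a{\left(3,-1 \right)} = \left(-1\right) 7 \left(- \frac{3}{3} + 4 \left(-3\right)\right) - 1 = - 7 \left(\left(-3\right) \frac{1}{3} - 12\right) - 1 = - 7 \left(-1 - 12\right) - 1 = \left(-7\right) \left(-13\right) - 1 = 91 - 1 = 90$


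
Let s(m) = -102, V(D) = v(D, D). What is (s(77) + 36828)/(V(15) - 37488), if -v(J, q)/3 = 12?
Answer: -6121/6254 ≈ -0.97873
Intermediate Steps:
v(J, q) = -36 (v(J, q) = -3*12 = -36)
V(D) = -36
(s(77) + 36828)/(V(15) - 37488) = (-102 + 36828)/(-36 - 37488) = 36726/(-37524) = 36726*(-1/37524) = -6121/6254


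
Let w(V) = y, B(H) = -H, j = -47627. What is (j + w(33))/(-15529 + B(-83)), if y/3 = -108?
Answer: 47951/15446 ≈ 3.1044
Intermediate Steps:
y = -324 (y = 3*(-108) = -324)
w(V) = -324
(j + w(33))/(-15529 + B(-83)) = (-47627 - 324)/(-15529 - 1*(-83)) = -47951/(-15529 + 83) = -47951/(-15446) = -47951*(-1/15446) = 47951/15446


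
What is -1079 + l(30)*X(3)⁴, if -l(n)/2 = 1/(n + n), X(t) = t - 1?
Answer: -16193/15 ≈ -1079.5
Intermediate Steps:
X(t) = -1 + t
l(n) = -1/n (l(n) = -2/(n + n) = -2*1/(2*n) = -1/n)
-1079 + l(30)*X(3)⁴ = -1079 + (-1/30)*(-1 + 3)⁴ = -1079 - 1*1/30*2⁴ = -1079 - 1/30*16 = -1079 - 8/15 = -16193/15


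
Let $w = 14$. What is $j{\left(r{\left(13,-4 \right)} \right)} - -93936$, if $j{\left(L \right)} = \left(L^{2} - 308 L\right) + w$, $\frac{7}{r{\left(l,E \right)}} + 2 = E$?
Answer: $\frac{3395185}{36} \approx 94311.0$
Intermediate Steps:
$r{\left(l,E \right)} = \frac{7}{-2 + E}$
$j{\left(L \right)} = 14 + L^{2} - 308 L$ ($j{\left(L \right)} = \left(L^{2} - 308 L\right) + 14 = 14 + L^{2} - 308 L$)
$j{\left(r{\left(13,-4 \right)} \right)} - -93936 = \left(14 + \left(\frac{7}{-2 - 4}\right)^{2} - 308 \frac{7}{-2 - 4}\right) - -93936 = \left(14 + \left(\frac{7}{-6}\right)^{2} - 308 \frac{7}{-6}\right) + 93936 = \left(14 + \left(7 \left(- \frac{1}{6}\right)\right)^{2} - 308 \cdot 7 \left(- \frac{1}{6}\right)\right) + 93936 = \left(14 + \left(- \frac{7}{6}\right)^{2} - - \frac{1078}{3}\right) + 93936 = \left(14 + \frac{49}{36} + \frac{1078}{3}\right) + 93936 = \frac{13489}{36} + 93936 = \frac{3395185}{36}$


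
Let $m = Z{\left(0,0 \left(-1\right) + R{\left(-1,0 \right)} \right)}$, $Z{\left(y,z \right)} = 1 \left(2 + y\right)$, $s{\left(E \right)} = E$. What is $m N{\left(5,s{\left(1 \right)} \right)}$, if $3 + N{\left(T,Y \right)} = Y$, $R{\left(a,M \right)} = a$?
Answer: $-4$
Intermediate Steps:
$N{\left(T,Y \right)} = -3 + Y$
$Z{\left(y,z \right)} = 2 + y$
$m = 2$ ($m = 2 + 0 = 2$)
$m N{\left(5,s{\left(1 \right)} \right)} = 2 \left(-3 + 1\right) = 2 \left(-2\right) = -4$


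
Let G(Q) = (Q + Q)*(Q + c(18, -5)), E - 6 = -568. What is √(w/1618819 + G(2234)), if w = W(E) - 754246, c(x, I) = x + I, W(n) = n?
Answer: 2*√6577378152905296201/1618819 ≈ 3168.5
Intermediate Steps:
E = -562 (E = 6 - 568 = -562)
c(x, I) = I + x
w = -754808 (w = -562 - 754246 = -754808)
G(Q) = 2*Q*(13 + Q) (G(Q) = (Q + Q)*(Q + (-5 + 18)) = (2*Q)*(Q + 13) = (2*Q)*(13 + Q) = 2*Q*(13 + Q))
√(w/1618819 + G(2234)) = √(-754808/1618819 + 2*2234*(13 + 2234)) = √(-754808*1/1618819 + 2*2234*2247) = √(-754808/1618819 + 10039596) = √(16252288002316/1618819) = 2*√6577378152905296201/1618819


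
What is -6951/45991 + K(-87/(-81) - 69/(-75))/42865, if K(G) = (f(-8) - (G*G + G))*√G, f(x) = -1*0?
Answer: -6951/45991 - 2720266*√4038/878866453125 ≈ -0.15134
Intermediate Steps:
f(x) = 0
K(G) = √G*(-G - G²) (K(G) = (0 - (G*G + G))*√G = (0 - (G² + G))*√G = (0 - (G + G²))*√G = (0 + (-G - G²))*√G = (-G - G²)*√G = √G*(-G - G²))
-6951/45991 + K(-87/(-81) - 69/(-75))/42865 = -6951/45991 + ((-87/(-81) - 69/(-75))^(3/2)*(-1 - (-87/(-81) - 69/(-75))))/42865 = -6951*1/45991 + ((-87*(-1/81) - 69*(-1/75))^(3/2)*(-1 - (-87*(-1/81) - 69*(-1/75))))*(1/42865) = -6951/45991 + ((29/27 + 23/25)^(3/2)*(-1 - (29/27 + 23/25)))*(1/42865) = -6951/45991 + ((1346/675)^(3/2)*(-1 - 1*1346/675))*(1/42865) = -6951/45991 + ((1346*√4038/30375)*(-1 - 1346/675))*(1/42865) = -6951/45991 + ((1346*√4038/30375)*(-2021/675))*(1/42865) = -6951/45991 - 2720266*√4038/20503125*(1/42865) = -6951/45991 - 2720266*√4038/878866453125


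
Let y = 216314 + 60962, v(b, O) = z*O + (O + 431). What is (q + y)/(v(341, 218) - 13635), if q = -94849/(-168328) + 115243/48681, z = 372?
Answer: 2272127640505441/558118906314480 ≈ 4.0710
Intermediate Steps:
v(b, O) = 431 + 373*O (v(b, O) = 372*O + (O + 431) = 372*O + (431 + O) = 431 + 373*O)
y = 277276
q = 24015967873/8194375368 (q = -94849*(-1/168328) + 115243*(1/48681) = 94849/168328 + 115243/48681 = 24015967873/8194375368 ≈ 2.9308)
(q + y)/(v(341, 218) - 13635) = (24015967873/8194375368 + 277276)/((431 + 373*218) - 13635) = 2272127640505441/(8194375368*((431 + 81314) - 13635)) = 2272127640505441/(8194375368*(81745 - 13635)) = (2272127640505441/8194375368)/68110 = (2272127640505441/8194375368)*(1/68110) = 2272127640505441/558118906314480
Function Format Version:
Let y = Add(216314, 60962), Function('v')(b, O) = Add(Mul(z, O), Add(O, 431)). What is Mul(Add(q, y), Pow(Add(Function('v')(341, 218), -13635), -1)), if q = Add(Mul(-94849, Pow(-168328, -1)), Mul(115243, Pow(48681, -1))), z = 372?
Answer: Rational(2272127640505441, 558118906314480) ≈ 4.0710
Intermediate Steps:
Function('v')(b, O) = Add(431, Mul(373, O)) (Function('v')(b, O) = Add(Mul(372, O), Add(O, 431)) = Add(Mul(372, O), Add(431, O)) = Add(431, Mul(373, O)))
y = 277276
q = Rational(24015967873, 8194375368) (q = Add(Mul(-94849, Rational(-1, 168328)), Mul(115243, Rational(1, 48681))) = Add(Rational(94849, 168328), Rational(115243, 48681)) = Rational(24015967873, 8194375368) ≈ 2.9308)
Mul(Add(q, y), Pow(Add(Function('v')(341, 218), -13635), -1)) = Mul(Add(Rational(24015967873, 8194375368), 277276), Pow(Add(Add(431, Mul(373, 218)), -13635), -1)) = Mul(Rational(2272127640505441, 8194375368), Pow(Add(Add(431, 81314), -13635), -1)) = Mul(Rational(2272127640505441, 8194375368), Pow(Add(81745, -13635), -1)) = Mul(Rational(2272127640505441, 8194375368), Pow(68110, -1)) = Mul(Rational(2272127640505441, 8194375368), Rational(1, 68110)) = Rational(2272127640505441, 558118906314480)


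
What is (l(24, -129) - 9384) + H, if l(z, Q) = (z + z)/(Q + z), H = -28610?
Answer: -1329806/35 ≈ -37994.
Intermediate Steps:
l(z, Q) = 2*z/(Q + z) (l(z, Q) = (2*z)/(Q + z) = 2*z/(Q + z))
(l(24, -129) - 9384) + H = (2*24/(-129 + 24) - 9384) - 28610 = (2*24/(-105) - 9384) - 28610 = (2*24*(-1/105) - 9384) - 28610 = (-16/35 - 9384) - 28610 = -328456/35 - 28610 = -1329806/35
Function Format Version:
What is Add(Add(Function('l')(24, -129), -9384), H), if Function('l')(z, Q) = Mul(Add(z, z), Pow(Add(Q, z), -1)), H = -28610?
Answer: Rational(-1329806, 35) ≈ -37994.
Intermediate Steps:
Function('l')(z, Q) = Mul(2, z, Pow(Add(Q, z), -1)) (Function('l')(z, Q) = Mul(Mul(2, z), Pow(Add(Q, z), -1)) = Mul(2, z, Pow(Add(Q, z), -1)))
Add(Add(Function('l')(24, -129), -9384), H) = Add(Add(Mul(2, 24, Pow(Add(-129, 24), -1)), -9384), -28610) = Add(Add(Mul(2, 24, Pow(-105, -1)), -9384), -28610) = Add(Add(Mul(2, 24, Rational(-1, 105)), -9384), -28610) = Add(Add(Rational(-16, 35), -9384), -28610) = Add(Rational(-328456, 35), -28610) = Rational(-1329806, 35)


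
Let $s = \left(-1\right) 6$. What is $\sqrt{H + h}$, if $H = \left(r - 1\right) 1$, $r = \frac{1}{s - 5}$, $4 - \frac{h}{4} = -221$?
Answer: $\frac{4 \sqrt{6798}}{11} \approx 29.982$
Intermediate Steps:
$h = 900$ ($h = 16 - -884 = 16 + 884 = 900$)
$s = -6$
$r = - \frac{1}{11}$ ($r = \frac{1}{-6 - 5} = \frac{1}{-11} = - \frac{1}{11} \approx -0.090909$)
$H = - \frac{12}{11}$ ($H = \left(- \frac{1}{11} - 1\right) 1 = \left(- \frac{12}{11}\right) 1 = - \frac{12}{11} \approx -1.0909$)
$\sqrt{H + h} = \sqrt{- \frac{12}{11} + 900} = \sqrt{\frac{9888}{11}} = \frac{4 \sqrt{6798}}{11}$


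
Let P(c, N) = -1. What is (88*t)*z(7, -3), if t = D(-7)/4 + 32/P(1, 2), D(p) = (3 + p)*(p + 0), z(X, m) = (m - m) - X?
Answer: 15400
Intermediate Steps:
z(X, m) = -X (z(X, m) = 0 - X = -X)
D(p) = p*(3 + p) (D(p) = (3 + p)*p = p*(3 + p))
t = -25 (t = -7*(3 - 7)/4 + 32/(-1) = -7*(-4)*(¼) + 32*(-1) = 28*(¼) - 32 = 7 - 32 = -25)
(88*t)*z(7, -3) = (88*(-25))*(-1*7) = -2200*(-7) = 15400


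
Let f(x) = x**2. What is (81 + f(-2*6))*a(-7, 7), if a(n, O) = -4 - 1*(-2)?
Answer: -450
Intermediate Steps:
a(n, O) = -2 (a(n, O) = -4 + 2 = -2)
(81 + f(-2*6))*a(-7, 7) = (81 + (-2*6)**2)*(-2) = (81 + (-12)**2)*(-2) = (81 + 144)*(-2) = 225*(-2) = -450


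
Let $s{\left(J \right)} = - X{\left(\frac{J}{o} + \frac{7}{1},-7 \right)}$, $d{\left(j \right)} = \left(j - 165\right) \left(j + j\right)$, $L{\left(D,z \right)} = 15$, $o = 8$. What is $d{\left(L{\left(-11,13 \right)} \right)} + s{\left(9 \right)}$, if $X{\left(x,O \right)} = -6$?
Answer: $-4494$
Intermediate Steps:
$d{\left(j \right)} = 2 j \left(-165 + j\right)$ ($d{\left(j \right)} = \left(-165 + j\right) 2 j = 2 j \left(-165 + j\right)$)
$s{\left(J \right)} = 6$ ($s{\left(J \right)} = \left(-1\right) \left(-6\right) = 6$)
$d{\left(L{\left(-11,13 \right)} \right)} + s{\left(9 \right)} = 2 \cdot 15 \left(-165 + 15\right) + 6 = 2 \cdot 15 \left(-150\right) + 6 = -4500 + 6 = -4494$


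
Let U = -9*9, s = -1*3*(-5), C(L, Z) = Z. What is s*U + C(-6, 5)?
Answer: -1210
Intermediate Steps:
s = 15 (s = -3*(-5) = 15)
U = -81
s*U + C(-6, 5) = 15*(-81) + 5 = -1215 + 5 = -1210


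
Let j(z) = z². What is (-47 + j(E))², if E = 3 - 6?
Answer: 1444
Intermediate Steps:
E = -3
(-47 + j(E))² = (-47 + (-3)²)² = (-47 + 9)² = (-38)² = 1444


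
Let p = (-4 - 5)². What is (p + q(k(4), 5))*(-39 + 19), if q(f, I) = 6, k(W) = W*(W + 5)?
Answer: -1740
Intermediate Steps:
k(W) = W*(5 + W)
p = 81 (p = (-9)² = 81)
(p + q(k(4), 5))*(-39 + 19) = (81 + 6)*(-39 + 19) = 87*(-20) = -1740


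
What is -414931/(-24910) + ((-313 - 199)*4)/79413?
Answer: 32899899823/1978177830 ≈ 16.631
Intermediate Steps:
-414931/(-24910) + ((-313 - 199)*4)/79413 = -414931*(-1/24910) - 512*4*(1/79413) = 414931/24910 - 2048*1/79413 = 414931/24910 - 2048/79413 = 32899899823/1978177830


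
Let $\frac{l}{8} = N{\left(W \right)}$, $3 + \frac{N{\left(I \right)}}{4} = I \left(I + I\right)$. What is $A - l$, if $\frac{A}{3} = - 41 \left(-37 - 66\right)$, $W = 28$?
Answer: $-37411$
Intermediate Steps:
$A = 12669$ ($A = 3 \left(- 41 \left(-37 - 66\right)\right) = 3 \left(\left(-41\right) \left(-103\right)\right) = 3 \cdot 4223 = 12669$)
$N{\left(I \right)} = -12 + 8 I^{2}$ ($N{\left(I \right)} = -12 + 4 I \left(I + I\right) = -12 + 4 I 2 I = -12 + 4 \cdot 2 I^{2} = -12 + 8 I^{2}$)
$l = 50080$ ($l = 8 \left(-12 + 8 \cdot 28^{2}\right) = 8 \left(-12 + 8 \cdot 784\right) = 8 \left(-12 + 6272\right) = 8 \cdot 6260 = 50080$)
$A - l = 12669 - 50080 = -37411$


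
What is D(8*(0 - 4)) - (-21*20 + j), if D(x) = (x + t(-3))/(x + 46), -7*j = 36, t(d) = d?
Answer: 5917/14 ≈ 422.64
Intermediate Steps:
j = -36/7 (j = -⅐*36 = -36/7 ≈ -5.1429)
D(x) = (-3 + x)/(46 + x) (D(x) = (x - 3)/(x + 46) = (-3 + x)/(46 + x))
D(8*(0 - 4)) - (-21*20 + j) = (-3 + 8*(0 - 4))/(46 + 8*(0 - 4)) - (-21*20 - 36/7) = (-3 + 8*(-4))/(46 + 8*(-4)) - (-420 - 36/7) = (-3 - 32)/(46 - 32) - 1*(-2976/7) = -35/14 + 2976/7 = (1/14)*(-35) + 2976/7 = -5/2 + 2976/7 = 5917/14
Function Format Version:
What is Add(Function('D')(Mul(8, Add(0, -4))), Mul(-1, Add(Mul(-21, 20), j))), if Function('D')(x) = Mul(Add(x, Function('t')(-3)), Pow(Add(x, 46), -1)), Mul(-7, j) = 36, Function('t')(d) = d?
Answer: Rational(5917, 14) ≈ 422.64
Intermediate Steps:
j = Rational(-36, 7) (j = Mul(Rational(-1, 7), 36) = Rational(-36, 7) ≈ -5.1429)
Function('D')(x) = Mul(Pow(Add(46, x), -1), Add(-3, x)) (Function('D')(x) = Mul(Add(x, -3), Pow(Add(x, 46), -1)) = Mul(Add(-3, x), Pow(Add(46, x), -1)) = Mul(Pow(Add(46, x), -1), Add(-3, x)))
Add(Function('D')(Mul(8, Add(0, -4))), Mul(-1, Add(Mul(-21, 20), j))) = Add(Mul(Pow(Add(46, Mul(8, Add(0, -4))), -1), Add(-3, Mul(8, Add(0, -4)))), Mul(-1, Add(Mul(-21, 20), Rational(-36, 7)))) = Add(Mul(Pow(Add(46, Mul(8, -4)), -1), Add(-3, Mul(8, -4))), Mul(-1, Add(-420, Rational(-36, 7)))) = Add(Mul(Pow(Add(46, -32), -1), Add(-3, -32)), Mul(-1, Rational(-2976, 7))) = Add(Mul(Pow(14, -1), -35), Rational(2976, 7)) = Add(Mul(Rational(1, 14), -35), Rational(2976, 7)) = Add(Rational(-5, 2), Rational(2976, 7)) = Rational(5917, 14)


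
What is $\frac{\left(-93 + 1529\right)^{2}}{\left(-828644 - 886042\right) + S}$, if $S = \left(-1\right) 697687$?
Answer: $- \frac{2062096}{2412373} \approx -0.8548$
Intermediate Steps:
$S = -697687$
$\frac{\left(-93 + 1529\right)^{2}}{\left(-828644 - 886042\right) + S} = \frac{\left(-93 + 1529\right)^{2}}{\left(-828644 - 886042\right) - 697687} = \frac{1436^{2}}{-1714686 - 697687} = \frac{2062096}{-2412373} = 2062096 \left(- \frac{1}{2412373}\right) = - \frac{2062096}{2412373}$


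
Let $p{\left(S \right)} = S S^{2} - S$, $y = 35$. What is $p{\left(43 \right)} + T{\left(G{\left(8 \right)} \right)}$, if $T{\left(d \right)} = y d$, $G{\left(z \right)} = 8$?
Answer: $79744$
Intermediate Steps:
$T{\left(d \right)} = 35 d$
$p{\left(S \right)} = S^{3} - S$
$p{\left(43 \right)} + T{\left(G{\left(8 \right)} \right)} = \left(43^{3} - 43\right) + 35 \cdot 8 = \left(79507 - 43\right) + 280 = 79464 + 280 = 79744$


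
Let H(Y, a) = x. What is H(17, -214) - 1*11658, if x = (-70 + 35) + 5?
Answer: -11688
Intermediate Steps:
x = -30 (x = -35 + 5 = -30)
H(Y, a) = -30
H(17, -214) - 1*11658 = -30 - 1*11658 = -30 - 11658 = -11688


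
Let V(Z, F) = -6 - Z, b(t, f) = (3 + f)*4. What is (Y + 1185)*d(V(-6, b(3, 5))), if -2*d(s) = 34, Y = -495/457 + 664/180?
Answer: -415192904/20565 ≈ -20189.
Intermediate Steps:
b(t, f) = 12 + 4*f
Y = 53587/20565 (Y = -495*1/457 + 664*(1/180) = -495/457 + 166/45 = 53587/20565 ≈ 2.6057)
d(s) = -17 (d(s) = -½*34 = -17)
(Y + 1185)*d(V(-6, b(3, 5))) = (53587/20565 + 1185)*(-17) = (24423112/20565)*(-17) = -415192904/20565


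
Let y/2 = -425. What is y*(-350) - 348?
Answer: 297152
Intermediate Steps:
y = -850 (y = 2*(-425) = -850)
y*(-350) - 348 = -850*(-350) - 348 = 297500 - 348 = 297152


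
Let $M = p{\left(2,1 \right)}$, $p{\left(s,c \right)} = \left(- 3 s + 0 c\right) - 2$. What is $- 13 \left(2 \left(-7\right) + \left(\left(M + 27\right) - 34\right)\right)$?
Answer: $377$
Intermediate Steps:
$p{\left(s,c \right)} = -2 - 3 s$ ($p{\left(s,c \right)} = \left(- 3 s + 0\right) - 2 = - 3 s - 2 = -2 - 3 s$)
$M = -8$ ($M = -2 - 6 = -8$)
$- 13 \left(2 \left(-7\right) + \left(\left(M + 27\right) - 34\right)\right) = - 13 \left(2 \left(-7\right) + \left(\left(-8 + 27\right) - 34\right)\right) = - 13 \left(-14 + \left(19 - 34\right)\right) = - 13 \left(-14 - 15\right) = \left(-13\right) \left(-29\right) = 377$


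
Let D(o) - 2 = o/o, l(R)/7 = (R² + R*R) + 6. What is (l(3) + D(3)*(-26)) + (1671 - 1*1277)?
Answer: 484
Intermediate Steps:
l(R) = 42 + 14*R² (l(R) = 7*((R² + R*R) + 6) = 7*((R² + R²) + 6) = 7*(2*R² + 6) = 7*(6 + 2*R²) = 42 + 14*R²)
D(o) = 3 (D(o) = 2 + o/o = 2 + 1 = 3)
(l(3) + D(3)*(-26)) + (1671 - 1*1277) = ((42 + 14*3²) + 3*(-26)) + (1671 - 1*1277) = ((42 + 14*9) - 78) + (1671 - 1277) = ((42 + 126) - 78) + 394 = (168 - 78) + 394 = 90 + 394 = 484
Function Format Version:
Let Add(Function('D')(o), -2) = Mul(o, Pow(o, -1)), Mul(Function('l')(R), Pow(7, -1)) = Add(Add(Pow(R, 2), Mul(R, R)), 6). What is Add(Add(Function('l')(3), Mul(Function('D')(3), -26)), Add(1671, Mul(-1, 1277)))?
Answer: 484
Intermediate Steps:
Function('l')(R) = Add(42, Mul(14, Pow(R, 2))) (Function('l')(R) = Mul(7, Add(Add(Pow(R, 2), Mul(R, R)), 6)) = Mul(7, Add(Add(Pow(R, 2), Pow(R, 2)), 6)) = Mul(7, Add(Mul(2, Pow(R, 2)), 6)) = Mul(7, Add(6, Mul(2, Pow(R, 2)))) = Add(42, Mul(14, Pow(R, 2))))
Function('D')(o) = 3 (Function('D')(o) = Add(2, Mul(o, Pow(o, -1))) = Add(2, 1) = 3)
Add(Add(Function('l')(3), Mul(Function('D')(3), -26)), Add(1671, Mul(-1, 1277))) = Add(Add(Add(42, Mul(14, Pow(3, 2))), Mul(3, -26)), Add(1671, Mul(-1, 1277))) = Add(Add(Add(42, Mul(14, 9)), -78), Add(1671, -1277)) = Add(Add(Add(42, 126), -78), 394) = Add(Add(168, -78), 394) = Add(90, 394) = 484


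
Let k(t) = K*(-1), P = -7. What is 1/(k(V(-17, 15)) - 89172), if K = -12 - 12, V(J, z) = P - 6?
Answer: -1/89148 ≈ -1.1217e-5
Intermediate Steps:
V(J, z) = -13 (V(J, z) = -7 - 6 = -13)
K = -24
k(t) = 24 (k(t) = -24*(-1) = 24)
1/(k(V(-17, 15)) - 89172) = 1/(24 - 89172) = 1/(-89148) = -1/89148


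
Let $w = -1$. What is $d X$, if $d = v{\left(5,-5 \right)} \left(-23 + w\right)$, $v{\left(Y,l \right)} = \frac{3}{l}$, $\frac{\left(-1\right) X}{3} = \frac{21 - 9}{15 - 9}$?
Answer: $- \frac{432}{5} \approx -86.4$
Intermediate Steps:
$X = -6$ ($X = - 3 \frac{21 - 9}{15 - 9} = - 3 \cdot \frac{12}{6} = - 3 \cdot 12 \cdot \frac{1}{6} = \left(-3\right) 2 = -6$)
$d = \frac{72}{5}$ ($d = \frac{3}{-5} \left(-23 - 1\right) = 3 \left(- \frac{1}{5}\right) \left(-24\right) = \left(- \frac{3}{5}\right) \left(-24\right) = \frac{72}{5} \approx 14.4$)
$d X = \frac{72}{5} \left(-6\right) = - \frac{432}{5}$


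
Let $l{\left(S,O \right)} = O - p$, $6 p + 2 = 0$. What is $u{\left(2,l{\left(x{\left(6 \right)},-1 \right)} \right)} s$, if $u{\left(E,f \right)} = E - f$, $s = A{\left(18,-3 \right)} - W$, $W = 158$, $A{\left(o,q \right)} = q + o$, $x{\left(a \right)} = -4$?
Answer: $- \frac{1144}{3} \approx -381.33$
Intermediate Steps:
$p = - \frac{1}{3}$ ($p = - \frac{1}{3} + \frac{1}{6} \cdot 0 = - \frac{1}{3} + 0 = - \frac{1}{3} \approx -0.33333$)
$A{\left(o,q \right)} = o + q$
$l{\left(S,O \right)} = \frac{1}{3} + O$ ($l{\left(S,O \right)} = O - - \frac{1}{3} = O + \frac{1}{3} = \frac{1}{3} + O$)
$s = -143$ ($s = \left(18 - 3\right) - 158 = 15 - 158 = -143$)
$u{\left(2,l{\left(x{\left(6 \right)},-1 \right)} \right)} s = \left(2 - \left(\frac{1}{3} - 1\right)\right) \left(-143\right) = \left(2 - - \frac{2}{3}\right) \left(-143\right) = \left(2 + \frac{2}{3}\right) \left(-143\right) = \frac{8}{3} \left(-143\right) = - \frac{1144}{3}$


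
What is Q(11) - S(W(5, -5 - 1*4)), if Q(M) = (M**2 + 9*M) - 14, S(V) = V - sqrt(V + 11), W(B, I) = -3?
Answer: 209 + 2*sqrt(2) ≈ 211.83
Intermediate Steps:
S(V) = V - sqrt(11 + V)
Q(M) = -14 + M**2 + 9*M
Q(11) - S(W(5, -5 - 1*4)) = (-14 + 11**2 + 9*11) - (-3 - sqrt(11 - 3)) = (-14 + 121 + 99) - (-3 - sqrt(8)) = 206 - (-3 - 2*sqrt(2)) = 206 + (3 + 2*sqrt(2)) = 209 + 2*sqrt(2)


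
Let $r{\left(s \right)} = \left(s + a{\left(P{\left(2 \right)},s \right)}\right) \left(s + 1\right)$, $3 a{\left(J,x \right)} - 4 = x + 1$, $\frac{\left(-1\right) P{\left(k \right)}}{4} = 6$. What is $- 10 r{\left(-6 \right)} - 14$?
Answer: $- \frac{992}{3} \approx -330.67$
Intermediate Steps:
$P{\left(k \right)} = -24$ ($P{\left(k \right)} = \left(-4\right) 6 = -24$)
$a{\left(J,x \right)} = \frac{5}{3} + \frac{x}{3}$ ($a{\left(J,x \right)} = \frac{4}{3} + \frac{x + 1}{3} = \frac{4}{3} + \frac{1 + x}{3} = \frac{4}{3} + \left(\frac{1}{3} + \frac{x}{3}\right) = \frac{5}{3} + \frac{x}{3}$)
$r{\left(s \right)} = \left(1 + s\right) \left(\frac{5}{3} + \frac{4 s}{3}\right)$ ($r{\left(s \right)} = \left(s + \left(\frac{5}{3} + \frac{s}{3}\right)\right) \left(s + 1\right) = \left(\frac{5}{3} + \frac{4 s}{3}\right) \left(1 + s\right) = \left(1 + s\right) \left(\frac{5}{3} + \frac{4 s}{3}\right)$)
$- 10 r{\left(-6 \right)} - 14 = - 10 \left(\frac{5}{3} + 3 \left(-6\right) + \frac{4 \left(-6\right)^{2}}{3}\right) - 14 = - 10 \left(\frac{5}{3} - 18 + \frac{4}{3} \cdot 36\right) - 14 = - 10 \left(\frac{5}{3} - 18 + 48\right) - 14 = \left(-10\right) \frac{95}{3} - 14 = - \frac{950}{3} - 14 = - \frac{992}{3}$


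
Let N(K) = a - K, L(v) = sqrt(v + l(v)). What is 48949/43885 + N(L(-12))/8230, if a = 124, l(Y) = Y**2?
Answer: 40829201/36117355 - sqrt(33)/4115 ≈ 1.1291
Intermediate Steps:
L(v) = sqrt(v + v**2)
N(K) = 124 - K
48949/43885 + N(L(-12))/8230 = 48949/43885 + (124 - sqrt(-12*(1 - 12)))/8230 = 48949*(1/43885) + (124 - sqrt(-12*(-11)))*(1/8230) = 48949/43885 + (124 - sqrt(132))*(1/8230) = 48949/43885 + (124 - 2*sqrt(33))*(1/8230) = 48949/43885 + (62/4115 - sqrt(33)/4115) = 40829201/36117355 - sqrt(33)/4115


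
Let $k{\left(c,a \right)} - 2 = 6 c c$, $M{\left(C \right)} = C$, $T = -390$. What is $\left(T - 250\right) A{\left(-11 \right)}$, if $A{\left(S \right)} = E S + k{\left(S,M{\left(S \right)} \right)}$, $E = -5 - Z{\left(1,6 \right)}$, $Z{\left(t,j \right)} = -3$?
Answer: $-480000$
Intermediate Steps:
$E = -2$ ($E = -5 - -3 = -5 + 3 = -2$)
$k{\left(c,a \right)} = 2 + 6 c^{2}$ ($k{\left(c,a \right)} = 2 + 6 c c = 2 + 6 c^{2}$)
$A{\left(S \right)} = 2 - 2 S + 6 S^{2}$ ($A{\left(S \right)} = - 2 S + \left(2 + 6 S^{2}\right) = 2 - 2 S + 6 S^{2}$)
$\left(T - 250\right) A{\left(-11 \right)} = \left(-390 - 250\right) \left(2 - -22 + 6 \left(-11\right)^{2}\right) = - 640 \left(2 + 22 + 6 \cdot 121\right) = - 640 \left(2 + 22 + 726\right) = \left(-640\right) 750 = -480000$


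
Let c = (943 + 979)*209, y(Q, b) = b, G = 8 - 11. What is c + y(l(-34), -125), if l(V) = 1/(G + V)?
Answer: 401573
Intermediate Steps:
G = -3
l(V) = 1/(-3 + V)
c = 401698 (c = 1922*209 = 401698)
c + y(l(-34), -125) = 401698 - 125 = 401573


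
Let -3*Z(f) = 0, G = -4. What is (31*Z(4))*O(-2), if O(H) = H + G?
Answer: 0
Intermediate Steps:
Z(f) = 0 (Z(f) = -⅓*0 = 0)
O(H) = -4 + H (O(H) = H - 4 = -4 + H)
(31*Z(4))*O(-2) = (31*0)*(-4 - 2) = 0*(-6) = 0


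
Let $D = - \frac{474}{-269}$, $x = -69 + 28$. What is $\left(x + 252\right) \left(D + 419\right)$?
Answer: $\frac{23882035}{269} \approx 88781.0$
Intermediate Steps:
$x = -41$
$D = \frac{474}{269}$ ($D = \left(-474\right) \left(- \frac{1}{269}\right) = \frac{474}{269} \approx 1.7621$)
$\left(x + 252\right) \left(D + 419\right) = \left(-41 + 252\right) \left(\frac{474}{269} + 419\right) = 211 \cdot \frac{113185}{269} = \frac{23882035}{269}$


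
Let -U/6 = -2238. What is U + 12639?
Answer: 26067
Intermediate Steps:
U = 13428 (U = -6*(-2238) = 13428)
U + 12639 = 13428 + 12639 = 26067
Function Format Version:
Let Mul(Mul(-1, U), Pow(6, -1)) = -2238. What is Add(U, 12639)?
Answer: 26067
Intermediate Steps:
U = 13428 (U = Mul(-6, -2238) = 13428)
Add(U, 12639) = Add(13428, 12639) = 26067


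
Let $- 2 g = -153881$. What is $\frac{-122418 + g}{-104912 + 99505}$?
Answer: $\frac{90955}{10814} \approx 8.4109$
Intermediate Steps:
$g = \frac{153881}{2}$ ($g = \left(- \frac{1}{2}\right) \left(-153881\right) = \frac{153881}{2} \approx 76941.0$)
$\frac{-122418 + g}{-104912 + 99505} = \frac{-122418 + \frac{153881}{2}}{-104912 + 99505} = - \frac{90955}{2 \left(-5407\right)} = \left(- \frac{90955}{2}\right) \left(- \frac{1}{5407}\right) = \frac{90955}{10814}$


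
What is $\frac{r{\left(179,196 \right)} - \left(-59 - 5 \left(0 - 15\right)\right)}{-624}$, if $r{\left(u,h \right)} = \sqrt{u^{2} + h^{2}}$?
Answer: $\frac{1}{39} - \frac{\sqrt{70457}}{624} \approx -0.39974$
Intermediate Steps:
$r{\left(u,h \right)} = \sqrt{h^{2} + u^{2}}$
$\frac{r{\left(179,196 \right)} - \left(-59 - 5 \left(0 - 15\right)\right)}{-624} = \frac{\sqrt{196^{2} + 179^{2}} - \left(-59 - 5 \left(0 - 15\right)\right)}{-624} = \left(\sqrt{38416 + 32041} - \left(-59 - -75\right)\right) \left(- \frac{1}{624}\right) = \left(\sqrt{70457} - \left(-59 + 75\right)\right) \left(- \frac{1}{624}\right) = \left(\sqrt{70457} - 16\right) \left(- \frac{1}{624}\right) = \left(-16 + \sqrt{70457}\right) \left(- \frac{1}{624}\right) = \frac{1}{39} - \frac{\sqrt{70457}}{624}$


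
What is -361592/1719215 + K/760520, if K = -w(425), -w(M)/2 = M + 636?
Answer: -27134977361/130749739180 ≈ -0.20753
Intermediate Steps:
w(M) = -1272 - 2*M (w(M) = -2*(M + 636) = -2*(636 + M) = -1272 - 2*M)
K = 2122 (K = -(-1272 - 2*425) = -(-1272 - 850) = -1*(-2122) = 2122)
-361592/1719215 + K/760520 = -361592/1719215 + 2122/760520 = -361592*1/1719215 + 2122*(1/760520) = -361592/1719215 + 1061/380260 = -27134977361/130749739180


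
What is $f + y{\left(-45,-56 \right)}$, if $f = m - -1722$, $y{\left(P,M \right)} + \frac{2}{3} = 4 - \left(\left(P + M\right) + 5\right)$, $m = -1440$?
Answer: $\frac{1144}{3} \approx 381.33$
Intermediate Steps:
$y{\left(P,M \right)} = - \frac{5}{3} - M - P$ ($y{\left(P,M \right)} = - \frac{2}{3} - \left(1 + M + P\right) = - \frac{5}{3} - M - P$)
$f = 282$ ($f = -1440 - -1722 = -1440 + 1722 = 282$)
$f + y{\left(-45,-56 \right)} = 282 - - \frac{298}{3} = 282 + \left(- \frac{5}{3} + 56 + 45\right) = 282 + \frac{298}{3} = \frac{1144}{3}$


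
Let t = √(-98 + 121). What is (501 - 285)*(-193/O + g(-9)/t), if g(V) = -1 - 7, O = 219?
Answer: -13896/73 - 1728*√23/23 ≈ -550.67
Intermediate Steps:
g(V) = -8
t = √23 ≈ 4.7958
(501 - 285)*(-193/O + g(-9)/t) = (501 - 285)*(-193/219 - 8*√23/23) = 216*(-193*1/219 - 8*√23/23) = 216*(-193/219 - 8*√23/23) = -13896/73 - 1728*√23/23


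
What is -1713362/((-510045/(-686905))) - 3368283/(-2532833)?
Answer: -16113147605053067/6983020581 ≈ -2.3075e+6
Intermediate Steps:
-1713362/((-510045/(-686905))) - 3368283/(-2532833) = -1713362/((-510045*(-1/686905))) - 3368283*(-1/2532833) = -1713362/2757/3713 + 3368283/2532833 = -1713362*3713/2757 + 3368283/2532833 = -6361713106/2757 + 3368283/2532833 = -16113147605053067/6983020581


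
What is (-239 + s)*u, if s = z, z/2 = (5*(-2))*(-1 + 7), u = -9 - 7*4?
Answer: 13283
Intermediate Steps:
u = -37 (u = -9 - 1*28 = -9 - 28 = -37)
z = -120 (z = 2*((5*(-2))*(-1 + 7)) = 2*(-10*6) = 2*(-60) = -120)
s = -120
(-239 + s)*u = (-239 - 120)*(-37) = -359*(-37) = 13283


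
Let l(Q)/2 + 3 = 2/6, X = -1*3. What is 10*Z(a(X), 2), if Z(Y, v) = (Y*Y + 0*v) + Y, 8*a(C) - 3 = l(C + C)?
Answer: -595/288 ≈ -2.0660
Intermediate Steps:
X = -3
l(Q) = -16/3 (l(Q) = -6 + 2*(2/6) = -6 + 2*(2*(⅙)) = -6 + 2*(⅓) = -6 + ⅔ = -16/3)
a(C) = -7/24 (a(C) = 3/8 + (⅛)*(-16/3) = 3/8 - ⅔ = -7/24)
Z(Y, v) = Y + Y² (Z(Y, v) = (Y² + 0) + Y = Y² + Y = Y + Y²)
10*Z(a(X), 2) = 10*(-7*(1 - 7/24)/24) = 10*(-7/24*17/24) = 10*(-119/576) = -595/288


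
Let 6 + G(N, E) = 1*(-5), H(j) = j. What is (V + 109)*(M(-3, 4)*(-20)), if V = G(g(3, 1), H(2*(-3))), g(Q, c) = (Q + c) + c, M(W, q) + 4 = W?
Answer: 13720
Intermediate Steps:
M(W, q) = -4 + W
g(Q, c) = Q + 2*c
G(N, E) = -11 (G(N, E) = -6 + 1*(-5) = -6 - 5 = -11)
V = -11
(V + 109)*(M(-3, 4)*(-20)) = (-11 + 109)*((-4 - 3)*(-20)) = 98*(-7*(-20)) = 98*140 = 13720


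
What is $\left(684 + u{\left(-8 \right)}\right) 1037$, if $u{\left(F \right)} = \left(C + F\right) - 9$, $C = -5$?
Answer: $686494$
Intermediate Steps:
$u{\left(F \right)} = -14 + F$ ($u{\left(F \right)} = \left(-5 + F\right) - 9 = -14 + F$)
$\left(684 + u{\left(-8 \right)}\right) 1037 = \left(684 - 22\right) 1037 = 662 \cdot 1037 = 686494$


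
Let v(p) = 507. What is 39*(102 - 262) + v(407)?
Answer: -5733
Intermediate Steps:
39*(102 - 262) + v(407) = 39*(102 - 262) + 507 = 39*(-160) + 507 = -6240 + 507 = -5733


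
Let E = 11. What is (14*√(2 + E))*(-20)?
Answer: -280*√13 ≈ -1009.6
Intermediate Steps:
(14*√(2 + E))*(-20) = (14*√(2 + 11))*(-20) = (14*√13)*(-20) = -280*√13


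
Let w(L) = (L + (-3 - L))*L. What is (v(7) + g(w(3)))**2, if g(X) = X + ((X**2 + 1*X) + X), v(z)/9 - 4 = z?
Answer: 23409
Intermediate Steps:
v(z) = 36 + 9*z
w(L) = -3*L
g(X) = X**2 + 3*X (g(X) = X + ((X**2 + X) + X) = X + ((X + X**2) + X) = X + (X**2 + 2*X) = X**2 + 3*X)
(v(7) + g(w(3)))**2 = ((36 + 9*7) + (-3*3)*(3 - 3*3))**2 = ((36 + 63) - 9*(3 - 9))**2 = (99 - 9*(-6))**2 = (99 + 54)**2 = 153**2 = 23409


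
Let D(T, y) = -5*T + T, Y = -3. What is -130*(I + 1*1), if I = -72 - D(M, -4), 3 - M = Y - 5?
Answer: 3510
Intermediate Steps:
M = 11 (M = 3 - (-3 - 5) = 3 - 1*(-8) = 3 + 8 = 11)
D(T, y) = -4*T
I = -28 (I = -72 - (-4)*11 = -72 - 1*(-44) = -72 + 44 = -28)
-130*(I + 1*1) = -130*(-28 + 1*1) = -130*(-28 + 1) = -130*(-27) = 3510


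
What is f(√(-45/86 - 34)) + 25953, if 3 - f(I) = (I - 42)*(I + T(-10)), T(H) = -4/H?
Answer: 11183149/430 + 104*I*√255334/215 ≈ 26007.0 + 244.43*I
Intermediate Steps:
f(I) = 3 - (-42 + I)*(⅖ + I) (f(I) = 3 - (I - 42)*(I - 4/(-10)) = 3 - (-42 + I)*(I - 4*(-⅒)) = 3 - (-42 + I)*(I + ⅖) = 3 - (-42 + I)*(⅖ + I))
f(√(-45/86 - 34)) + 25953 = (99/5 - (√(-45/86 - 34))² + 208*√(-45/86 - 34)/5) + 25953 = (99/5 - (√(-2969/86))² + 208*√(-2969/86)/5) + 25953 = (99/5 - (I*√255334/86)² + 208*(I*√255334/86)/5) + 25953 = (99/5 - 1*(-2969/86) + 104*I*√255334/215) + 25953 = (99/5 + 2969/86 + 104*I*√255334/215) + 25953 = (23359/430 + 104*I*√255334/215) + 25953 = 11183149/430 + 104*I*√255334/215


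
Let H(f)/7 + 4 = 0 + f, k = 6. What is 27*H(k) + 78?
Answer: 456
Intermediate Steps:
H(f) = -28 + 7*f (H(f) = -28 + 7*(0 + f) = -28 + 7*f)
27*H(k) + 78 = 27*(-28 + 7*6) + 78 = 27*(-28 + 42) + 78 = 27*14 + 78 = 378 + 78 = 456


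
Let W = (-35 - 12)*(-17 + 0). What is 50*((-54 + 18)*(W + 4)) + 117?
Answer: -1445283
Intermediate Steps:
W = 799 (W = -47*(-17) = 799)
50*((-54 + 18)*(W + 4)) + 117 = 50*((-54 + 18)*(799 + 4)) + 117 = 50*(-36*803) + 117 = 50*(-28908) + 117 = -1445400 + 117 = -1445283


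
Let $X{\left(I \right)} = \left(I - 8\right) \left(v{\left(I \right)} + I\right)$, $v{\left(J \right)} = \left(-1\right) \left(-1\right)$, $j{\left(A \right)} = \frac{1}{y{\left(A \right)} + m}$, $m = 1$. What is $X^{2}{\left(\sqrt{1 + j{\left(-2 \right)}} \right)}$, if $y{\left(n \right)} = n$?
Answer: $64$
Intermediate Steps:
$j{\left(A \right)} = \frac{1}{1 + A}$ ($j{\left(A \right)} = \frac{1}{A + 1} = \frac{1}{1 + A}$)
$v{\left(J \right)} = 1$
$X{\left(I \right)} = \left(1 + I\right) \left(-8 + I\right)$ ($X{\left(I \right)} = \left(I - 8\right) \left(1 + I\right) = \left(-8 + I\right) \left(1 + I\right) = \left(1 + I\right) \left(-8 + I\right)$)
$X^{2}{\left(\sqrt{1 + j{\left(-2 \right)}} \right)} = \left(-8 + \left(\sqrt{1 + \frac{1}{1 - 2}}\right)^{2} - 7 \sqrt{1 + \frac{1}{1 - 2}}\right)^{2} = \left(-8 + \left(\sqrt{1 + \frac{1}{-1}}\right)^{2} - 7 \sqrt{1 + \frac{1}{-1}}\right)^{2} = \left(-8 + \left(\sqrt{1 - 1}\right)^{2} - 7 \sqrt{1 - 1}\right)^{2} = \left(-8 + \left(\sqrt{0}\right)^{2} - 7 \sqrt{0}\right)^{2} = \left(-8 + 0^{2} - 0\right)^{2} = \left(-8 + 0 + 0\right)^{2} = \left(-8\right)^{2} = 64$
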